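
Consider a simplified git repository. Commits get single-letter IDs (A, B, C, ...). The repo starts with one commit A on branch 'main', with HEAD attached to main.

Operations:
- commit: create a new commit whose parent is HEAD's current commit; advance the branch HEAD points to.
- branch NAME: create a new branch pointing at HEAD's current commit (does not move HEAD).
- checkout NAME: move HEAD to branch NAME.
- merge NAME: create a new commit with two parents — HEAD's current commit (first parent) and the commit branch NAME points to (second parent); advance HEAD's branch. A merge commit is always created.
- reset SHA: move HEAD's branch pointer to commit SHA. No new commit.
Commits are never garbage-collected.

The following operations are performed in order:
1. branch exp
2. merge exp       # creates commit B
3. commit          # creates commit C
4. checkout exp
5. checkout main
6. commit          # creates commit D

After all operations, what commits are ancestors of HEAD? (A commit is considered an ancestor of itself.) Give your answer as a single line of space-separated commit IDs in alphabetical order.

After op 1 (branch): HEAD=main@A [exp=A main=A]
After op 2 (merge): HEAD=main@B [exp=A main=B]
After op 3 (commit): HEAD=main@C [exp=A main=C]
After op 4 (checkout): HEAD=exp@A [exp=A main=C]
After op 5 (checkout): HEAD=main@C [exp=A main=C]
After op 6 (commit): HEAD=main@D [exp=A main=D]

Answer: A B C D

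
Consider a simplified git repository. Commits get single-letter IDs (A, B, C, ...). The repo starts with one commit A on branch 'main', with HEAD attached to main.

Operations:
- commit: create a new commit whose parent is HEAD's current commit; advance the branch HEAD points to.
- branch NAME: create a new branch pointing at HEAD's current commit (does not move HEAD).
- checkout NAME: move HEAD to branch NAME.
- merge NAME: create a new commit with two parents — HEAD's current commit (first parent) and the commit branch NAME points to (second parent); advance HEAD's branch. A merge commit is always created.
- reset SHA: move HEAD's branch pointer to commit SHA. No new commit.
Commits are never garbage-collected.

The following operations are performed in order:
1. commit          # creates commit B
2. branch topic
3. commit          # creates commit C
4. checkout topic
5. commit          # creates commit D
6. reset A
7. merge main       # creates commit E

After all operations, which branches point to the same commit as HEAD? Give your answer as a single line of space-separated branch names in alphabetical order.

Answer: topic

Derivation:
After op 1 (commit): HEAD=main@B [main=B]
After op 2 (branch): HEAD=main@B [main=B topic=B]
After op 3 (commit): HEAD=main@C [main=C topic=B]
After op 4 (checkout): HEAD=topic@B [main=C topic=B]
After op 5 (commit): HEAD=topic@D [main=C topic=D]
After op 6 (reset): HEAD=topic@A [main=C topic=A]
After op 7 (merge): HEAD=topic@E [main=C topic=E]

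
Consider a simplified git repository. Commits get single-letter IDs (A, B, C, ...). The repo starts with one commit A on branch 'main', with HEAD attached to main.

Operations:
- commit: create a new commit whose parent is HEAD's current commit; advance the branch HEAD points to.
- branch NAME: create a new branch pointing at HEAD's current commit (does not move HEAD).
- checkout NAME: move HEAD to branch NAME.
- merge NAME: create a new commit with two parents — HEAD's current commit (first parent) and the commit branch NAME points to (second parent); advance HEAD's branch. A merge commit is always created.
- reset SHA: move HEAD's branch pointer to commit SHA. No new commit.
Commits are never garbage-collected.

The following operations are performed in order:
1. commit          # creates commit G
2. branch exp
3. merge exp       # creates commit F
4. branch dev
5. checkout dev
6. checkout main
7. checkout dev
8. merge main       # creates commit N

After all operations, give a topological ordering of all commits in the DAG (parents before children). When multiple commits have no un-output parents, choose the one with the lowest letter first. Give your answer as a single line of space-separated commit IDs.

After op 1 (commit): HEAD=main@G [main=G]
After op 2 (branch): HEAD=main@G [exp=G main=G]
After op 3 (merge): HEAD=main@F [exp=G main=F]
After op 4 (branch): HEAD=main@F [dev=F exp=G main=F]
After op 5 (checkout): HEAD=dev@F [dev=F exp=G main=F]
After op 6 (checkout): HEAD=main@F [dev=F exp=G main=F]
After op 7 (checkout): HEAD=dev@F [dev=F exp=G main=F]
After op 8 (merge): HEAD=dev@N [dev=N exp=G main=F]
commit A: parents=[]
commit F: parents=['G', 'G']
commit G: parents=['A']
commit N: parents=['F', 'F']

Answer: A G F N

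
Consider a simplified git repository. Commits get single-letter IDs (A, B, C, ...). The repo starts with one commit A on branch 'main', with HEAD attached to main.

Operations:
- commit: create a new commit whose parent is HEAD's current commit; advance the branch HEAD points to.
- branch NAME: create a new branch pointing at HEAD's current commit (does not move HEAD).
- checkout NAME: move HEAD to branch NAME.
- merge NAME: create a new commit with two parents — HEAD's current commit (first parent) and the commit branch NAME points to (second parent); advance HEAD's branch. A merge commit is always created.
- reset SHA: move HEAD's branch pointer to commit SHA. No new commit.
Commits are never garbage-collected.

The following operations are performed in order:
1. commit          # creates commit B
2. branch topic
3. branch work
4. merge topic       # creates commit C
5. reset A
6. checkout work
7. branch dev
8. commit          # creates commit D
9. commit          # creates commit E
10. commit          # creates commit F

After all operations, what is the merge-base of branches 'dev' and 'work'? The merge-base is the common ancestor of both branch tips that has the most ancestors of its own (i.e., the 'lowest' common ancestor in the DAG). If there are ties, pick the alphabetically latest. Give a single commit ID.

Answer: B

Derivation:
After op 1 (commit): HEAD=main@B [main=B]
After op 2 (branch): HEAD=main@B [main=B topic=B]
After op 3 (branch): HEAD=main@B [main=B topic=B work=B]
After op 4 (merge): HEAD=main@C [main=C topic=B work=B]
After op 5 (reset): HEAD=main@A [main=A topic=B work=B]
After op 6 (checkout): HEAD=work@B [main=A topic=B work=B]
After op 7 (branch): HEAD=work@B [dev=B main=A topic=B work=B]
After op 8 (commit): HEAD=work@D [dev=B main=A topic=B work=D]
After op 9 (commit): HEAD=work@E [dev=B main=A topic=B work=E]
After op 10 (commit): HEAD=work@F [dev=B main=A topic=B work=F]
ancestors(dev=B): ['A', 'B']
ancestors(work=F): ['A', 'B', 'D', 'E', 'F']
common: ['A', 'B']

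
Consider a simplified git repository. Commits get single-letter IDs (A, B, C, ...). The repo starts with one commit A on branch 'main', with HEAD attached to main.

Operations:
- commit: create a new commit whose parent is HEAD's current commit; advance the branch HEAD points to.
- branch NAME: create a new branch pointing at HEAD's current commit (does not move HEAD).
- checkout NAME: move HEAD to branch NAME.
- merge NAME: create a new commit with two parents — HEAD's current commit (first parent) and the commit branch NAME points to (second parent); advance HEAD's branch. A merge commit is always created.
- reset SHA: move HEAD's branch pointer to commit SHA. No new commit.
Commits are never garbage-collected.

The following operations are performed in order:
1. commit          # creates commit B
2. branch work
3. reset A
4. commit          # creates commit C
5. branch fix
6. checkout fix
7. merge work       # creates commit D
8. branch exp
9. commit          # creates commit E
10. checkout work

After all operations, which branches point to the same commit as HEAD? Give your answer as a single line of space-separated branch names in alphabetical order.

After op 1 (commit): HEAD=main@B [main=B]
After op 2 (branch): HEAD=main@B [main=B work=B]
After op 3 (reset): HEAD=main@A [main=A work=B]
After op 4 (commit): HEAD=main@C [main=C work=B]
After op 5 (branch): HEAD=main@C [fix=C main=C work=B]
After op 6 (checkout): HEAD=fix@C [fix=C main=C work=B]
After op 7 (merge): HEAD=fix@D [fix=D main=C work=B]
After op 8 (branch): HEAD=fix@D [exp=D fix=D main=C work=B]
After op 9 (commit): HEAD=fix@E [exp=D fix=E main=C work=B]
After op 10 (checkout): HEAD=work@B [exp=D fix=E main=C work=B]

Answer: work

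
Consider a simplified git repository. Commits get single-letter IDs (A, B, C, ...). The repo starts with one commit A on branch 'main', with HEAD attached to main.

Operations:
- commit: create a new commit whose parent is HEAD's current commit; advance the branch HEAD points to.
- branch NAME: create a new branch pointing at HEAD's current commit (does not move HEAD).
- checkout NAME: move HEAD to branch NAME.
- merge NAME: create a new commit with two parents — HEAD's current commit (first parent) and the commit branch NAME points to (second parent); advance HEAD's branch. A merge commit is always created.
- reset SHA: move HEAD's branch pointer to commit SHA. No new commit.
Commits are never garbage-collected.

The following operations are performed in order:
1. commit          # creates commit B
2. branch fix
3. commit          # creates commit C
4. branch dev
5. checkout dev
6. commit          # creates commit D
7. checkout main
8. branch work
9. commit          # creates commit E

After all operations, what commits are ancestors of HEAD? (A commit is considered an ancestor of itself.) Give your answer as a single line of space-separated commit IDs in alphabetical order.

Answer: A B C E

Derivation:
After op 1 (commit): HEAD=main@B [main=B]
After op 2 (branch): HEAD=main@B [fix=B main=B]
After op 3 (commit): HEAD=main@C [fix=B main=C]
After op 4 (branch): HEAD=main@C [dev=C fix=B main=C]
After op 5 (checkout): HEAD=dev@C [dev=C fix=B main=C]
After op 6 (commit): HEAD=dev@D [dev=D fix=B main=C]
After op 7 (checkout): HEAD=main@C [dev=D fix=B main=C]
After op 8 (branch): HEAD=main@C [dev=D fix=B main=C work=C]
After op 9 (commit): HEAD=main@E [dev=D fix=B main=E work=C]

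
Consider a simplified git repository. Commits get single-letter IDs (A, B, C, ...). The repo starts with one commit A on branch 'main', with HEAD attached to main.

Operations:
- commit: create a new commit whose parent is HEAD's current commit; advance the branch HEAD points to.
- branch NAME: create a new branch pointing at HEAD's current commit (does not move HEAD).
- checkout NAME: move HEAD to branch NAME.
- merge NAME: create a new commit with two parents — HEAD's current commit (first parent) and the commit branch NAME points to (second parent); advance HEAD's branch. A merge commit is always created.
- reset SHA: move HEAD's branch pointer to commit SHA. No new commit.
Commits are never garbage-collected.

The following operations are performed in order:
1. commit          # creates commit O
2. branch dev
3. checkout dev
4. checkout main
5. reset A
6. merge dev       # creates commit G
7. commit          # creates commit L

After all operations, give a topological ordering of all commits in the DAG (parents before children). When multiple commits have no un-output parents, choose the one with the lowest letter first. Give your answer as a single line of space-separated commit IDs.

After op 1 (commit): HEAD=main@O [main=O]
After op 2 (branch): HEAD=main@O [dev=O main=O]
After op 3 (checkout): HEAD=dev@O [dev=O main=O]
After op 4 (checkout): HEAD=main@O [dev=O main=O]
After op 5 (reset): HEAD=main@A [dev=O main=A]
After op 6 (merge): HEAD=main@G [dev=O main=G]
After op 7 (commit): HEAD=main@L [dev=O main=L]
commit A: parents=[]
commit G: parents=['A', 'O']
commit L: parents=['G']
commit O: parents=['A']

Answer: A O G L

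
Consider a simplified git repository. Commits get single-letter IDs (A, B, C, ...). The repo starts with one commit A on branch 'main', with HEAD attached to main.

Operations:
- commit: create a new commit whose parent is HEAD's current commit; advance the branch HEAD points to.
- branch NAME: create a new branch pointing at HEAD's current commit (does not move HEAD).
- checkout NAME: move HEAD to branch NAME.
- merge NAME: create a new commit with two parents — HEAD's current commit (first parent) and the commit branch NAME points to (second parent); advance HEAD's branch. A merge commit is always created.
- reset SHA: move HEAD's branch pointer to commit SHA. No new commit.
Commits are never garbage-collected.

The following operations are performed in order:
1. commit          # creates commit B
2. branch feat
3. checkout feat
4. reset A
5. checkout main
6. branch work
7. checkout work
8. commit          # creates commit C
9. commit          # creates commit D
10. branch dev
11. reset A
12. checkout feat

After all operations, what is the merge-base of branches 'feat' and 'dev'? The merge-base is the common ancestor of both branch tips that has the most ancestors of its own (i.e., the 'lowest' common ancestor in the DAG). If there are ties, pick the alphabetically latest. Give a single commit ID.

Answer: A

Derivation:
After op 1 (commit): HEAD=main@B [main=B]
After op 2 (branch): HEAD=main@B [feat=B main=B]
After op 3 (checkout): HEAD=feat@B [feat=B main=B]
After op 4 (reset): HEAD=feat@A [feat=A main=B]
After op 5 (checkout): HEAD=main@B [feat=A main=B]
After op 6 (branch): HEAD=main@B [feat=A main=B work=B]
After op 7 (checkout): HEAD=work@B [feat=A main=B work=B]
After op 8 (commit): HEAD=work@C [feat=A main=B work=C]
After op 9 (commit): HEAD=work@D [feat=A main=B work=D]
After op 10 (branch): HEAD=work@D [dev=D feat=A main=B work=D]
After op 11 (reset): HEAD=work@A [dev=D feat=A main=B work=A]
After op 12 (checkout): HEAD=feat@A [dev=D feat=A main=B work=A]
ancestors(feat=A): ['A']
ancestors(dev=D): ['A', 'B', 'C', 'D']
common: ['A']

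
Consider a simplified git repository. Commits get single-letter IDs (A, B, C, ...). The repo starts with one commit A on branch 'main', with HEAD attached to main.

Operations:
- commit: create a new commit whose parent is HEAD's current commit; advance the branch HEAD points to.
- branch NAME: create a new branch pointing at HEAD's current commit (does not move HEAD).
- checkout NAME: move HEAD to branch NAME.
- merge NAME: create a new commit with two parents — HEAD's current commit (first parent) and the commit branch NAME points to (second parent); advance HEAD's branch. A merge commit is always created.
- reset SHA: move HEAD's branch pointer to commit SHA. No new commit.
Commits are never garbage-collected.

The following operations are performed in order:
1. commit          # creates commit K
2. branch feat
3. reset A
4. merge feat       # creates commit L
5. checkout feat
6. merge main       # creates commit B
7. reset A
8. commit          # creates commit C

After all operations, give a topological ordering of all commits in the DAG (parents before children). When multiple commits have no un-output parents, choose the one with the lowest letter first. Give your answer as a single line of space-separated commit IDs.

Answer: A C K L B

Derivation:
After op 1 (commit): HEAD=main@K [main=K]
After op 2 (branch): HEAD=main@K [feat=K main=K]
After op 3 (reset): HEAD=main@A [feat=K main=A]
After op 4 (merge): HEAD=main@L [feat=K main=L]
After op 5 (checkout): HEAD=feat@K [feat=K main=L]
After op 6 (merge): HEAD=feat@B [feat=B main=L]
After op 7 (reset): HEAD=feat@A [feat=A main=L]
After op 8 (commit): HEAD=feat@C [feat=C main=L]
commit A: parents=[]
commit B: parents=['K', 'L']
commit C: parents=['A']
commit K: parents=['A']
commit L: parents=['A', 'K']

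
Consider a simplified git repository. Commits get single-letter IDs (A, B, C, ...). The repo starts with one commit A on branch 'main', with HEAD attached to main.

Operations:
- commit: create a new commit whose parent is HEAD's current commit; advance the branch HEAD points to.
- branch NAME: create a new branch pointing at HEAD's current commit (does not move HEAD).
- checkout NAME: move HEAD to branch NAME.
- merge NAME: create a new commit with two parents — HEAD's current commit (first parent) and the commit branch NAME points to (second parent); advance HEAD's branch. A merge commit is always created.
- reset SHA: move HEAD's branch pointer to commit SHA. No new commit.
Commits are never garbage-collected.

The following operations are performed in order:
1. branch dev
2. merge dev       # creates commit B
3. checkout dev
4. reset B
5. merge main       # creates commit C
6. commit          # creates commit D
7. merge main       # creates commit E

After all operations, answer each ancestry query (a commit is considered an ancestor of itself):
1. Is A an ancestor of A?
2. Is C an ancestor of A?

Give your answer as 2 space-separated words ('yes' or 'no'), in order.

After op 1 (branch): HEAD=main@A [dev=A main=A]
After op 2 (merge): HEAD=main@B [dev=A main=B]
After op 3 (checkout): HEAD=dev@A [dev=A main=B]
After op 4 (reset): HEAD=dev@B [dev=B main=B]
After op 5 (merge): HEAD=dev@C [dev=C main=B]
After op 6 (commit): HEAD=dev@D [dev=D main=B]
After op 7 (merge): HEAD=dev@E [dev=E main=B]
ancestors(A) = {A}; A in? yes
ancestors(A) = {A}; C in? no

Answer: yes no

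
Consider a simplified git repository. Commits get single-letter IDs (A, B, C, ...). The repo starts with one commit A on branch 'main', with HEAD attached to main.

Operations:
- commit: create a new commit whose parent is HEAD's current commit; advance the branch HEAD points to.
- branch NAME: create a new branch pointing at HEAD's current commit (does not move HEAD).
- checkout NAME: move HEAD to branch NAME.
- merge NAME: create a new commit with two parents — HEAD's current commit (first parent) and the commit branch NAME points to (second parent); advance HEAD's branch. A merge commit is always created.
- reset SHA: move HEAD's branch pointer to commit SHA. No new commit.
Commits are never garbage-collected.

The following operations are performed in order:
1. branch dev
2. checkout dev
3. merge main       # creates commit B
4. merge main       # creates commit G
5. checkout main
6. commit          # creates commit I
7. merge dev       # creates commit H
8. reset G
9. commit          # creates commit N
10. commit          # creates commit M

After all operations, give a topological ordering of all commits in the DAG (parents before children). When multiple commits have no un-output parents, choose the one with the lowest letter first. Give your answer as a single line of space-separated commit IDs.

Answer: A B G I H N M

Derivation:
After op 1 (branch): HEAD=main@A [dev=A main=A]
After op 2 (checkout): HEAD=dev@A [dev=A main=A]
After op 3 (merge): HEAD=dev@B [dev=B main=A]
After op 4 (merge): HEAD=dev@G [dev=G main=A]
After op 5 (checkout): HEAD=main@A [dev=G main=A]
After op 6 (commit): HEAD=main@I [dev=G main=I]
After op 7 (merge): HEAD=main@H [dev=G main=H]
After op 8 (reset): HEAD=main@G [dev=G main=G]
After op 9 (commit): HEAD=main@N [dev=G main=N]
After op 10 (commit): HEAD=main@M [dev=G main=M]
commit A: parents=[]
commit B: parents=['A', 'A']
commit G: parents=['B', 'A']
commit H: parents=['I', 'G']
commit I: parents=['A']
commit M: parents=['N']
commit N: parents=['G']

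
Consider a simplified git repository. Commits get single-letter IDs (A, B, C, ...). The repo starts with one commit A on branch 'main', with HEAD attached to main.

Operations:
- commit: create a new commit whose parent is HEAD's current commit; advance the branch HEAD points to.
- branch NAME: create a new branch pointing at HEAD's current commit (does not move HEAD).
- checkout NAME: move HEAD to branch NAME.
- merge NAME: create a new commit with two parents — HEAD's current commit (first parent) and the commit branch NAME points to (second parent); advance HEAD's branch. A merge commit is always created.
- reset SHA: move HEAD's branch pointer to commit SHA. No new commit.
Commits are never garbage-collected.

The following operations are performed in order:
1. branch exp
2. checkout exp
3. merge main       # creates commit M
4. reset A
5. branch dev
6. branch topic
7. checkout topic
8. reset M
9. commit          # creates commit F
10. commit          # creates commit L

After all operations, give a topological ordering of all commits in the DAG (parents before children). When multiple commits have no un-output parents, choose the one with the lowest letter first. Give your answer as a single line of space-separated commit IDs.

Answer: A M F L

Derivation:
After op 1 (branch): HEAD=main@A [exp=A main=A]
After op 2 (checkout): HEAD=exp@A [exp=A main=A]
After op 3 (merge): HEAD=exp@M [exp=M main=A]
After op 4 (reset): HEAD=exp@A [exp=A main=A]
After op 5 (branch): HEAD=exp@A [dev=A exp=A main=A]
After op 6 (branch): HEAD=exp@A [dev=A exp=A main=A topic=A]
After op 7 (checkout): HEAD=topic@A [dev=A exp=A main=A topic=A]
After op 8 (reset): HEAD=topic@M [dev=A exp=A main=A topic=M]
After op 9 (commit): HEAD=topic@F [dev=A exp=A main=A topic=F]
After op 10 (commit): HEAD=topic@L [dev=A exp=A main=A topic=L]
commit A: parents=[]
commit F: parents=['M']
commit L: parents=['F']
commit M: parents=['A', 'A']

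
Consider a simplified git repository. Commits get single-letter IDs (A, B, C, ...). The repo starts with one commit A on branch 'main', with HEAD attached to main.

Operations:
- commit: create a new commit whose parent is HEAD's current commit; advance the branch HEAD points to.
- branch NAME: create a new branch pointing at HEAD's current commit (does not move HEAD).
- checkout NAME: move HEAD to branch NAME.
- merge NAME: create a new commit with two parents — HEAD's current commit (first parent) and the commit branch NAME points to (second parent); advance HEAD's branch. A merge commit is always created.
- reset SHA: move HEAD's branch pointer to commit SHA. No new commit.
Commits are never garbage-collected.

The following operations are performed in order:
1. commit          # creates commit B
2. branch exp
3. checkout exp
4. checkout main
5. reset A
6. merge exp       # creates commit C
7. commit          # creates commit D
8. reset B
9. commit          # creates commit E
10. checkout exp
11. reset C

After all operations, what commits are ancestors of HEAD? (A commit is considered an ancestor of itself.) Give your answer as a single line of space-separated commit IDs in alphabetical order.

After op 1 (commit): HEAD=main@B [main=B]
After op 2 (branch): HEAD=main@B [exp=B main=B]
After op 3 (checkout): HEAD=exp@B [exp=B main=B]
After op 4 (checkout): HEAD=main@B [exp=B main=B]
After op 5 (reset): HEAD=main@A [exp=B main=A]
After op 6 (merge): HEAD=main@C [exp=B main=C]
After op 7 (commit): HEAD=main@D [exp=B main=D]
After op 8 (reset): HEAD=main@B [exp=B main=B]
After op 9 (commit): HEAD=main@E [exp=B main=E]
After op 10 (checkout): HEAD=exp@B [exp=B main=E]
After op 11 (reset): HEAD=exp@C [exp=C main=E]

Answer: A B C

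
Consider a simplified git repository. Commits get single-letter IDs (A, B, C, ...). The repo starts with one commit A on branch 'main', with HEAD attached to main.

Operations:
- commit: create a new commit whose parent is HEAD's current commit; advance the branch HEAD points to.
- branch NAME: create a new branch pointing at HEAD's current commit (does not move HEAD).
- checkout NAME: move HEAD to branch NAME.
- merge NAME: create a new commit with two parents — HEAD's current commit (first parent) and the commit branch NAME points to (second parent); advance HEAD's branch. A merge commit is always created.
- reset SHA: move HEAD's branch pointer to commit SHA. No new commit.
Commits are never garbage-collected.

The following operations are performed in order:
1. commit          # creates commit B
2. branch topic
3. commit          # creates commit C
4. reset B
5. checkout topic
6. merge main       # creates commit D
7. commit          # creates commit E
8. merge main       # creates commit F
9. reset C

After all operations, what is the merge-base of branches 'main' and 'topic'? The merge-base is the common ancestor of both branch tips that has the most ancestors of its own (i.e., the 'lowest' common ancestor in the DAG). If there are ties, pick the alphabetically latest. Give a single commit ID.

After op 1 (commit): HEAD=main@B [main=B]
After op 2 (branch): HEAD=main@B [main=B topic=B]
After op 3 (commit): HEAD=main@C [main=C topic=B]
After op 4 (reset): HEAD=main@B [main=B topic=B]
After op 5 (checkout): HEAD=topic@B [main=B topic=B]
After op 6 (merge): HEAD=topic@D [main=B topic=D]
After op 7 (commit): HEAD=topic@E [main=B topic=E]
After op 8 (merge): HEAD=topic@F [main=B topic=F]
After op 9 (reset): HEAD=topic@C [main=B topic=C]
ancestors(main=B): ['A', 'B']
ancestors(topic=C): ['A', 'B', 'C']
common: ['A', 'B']

Answer: B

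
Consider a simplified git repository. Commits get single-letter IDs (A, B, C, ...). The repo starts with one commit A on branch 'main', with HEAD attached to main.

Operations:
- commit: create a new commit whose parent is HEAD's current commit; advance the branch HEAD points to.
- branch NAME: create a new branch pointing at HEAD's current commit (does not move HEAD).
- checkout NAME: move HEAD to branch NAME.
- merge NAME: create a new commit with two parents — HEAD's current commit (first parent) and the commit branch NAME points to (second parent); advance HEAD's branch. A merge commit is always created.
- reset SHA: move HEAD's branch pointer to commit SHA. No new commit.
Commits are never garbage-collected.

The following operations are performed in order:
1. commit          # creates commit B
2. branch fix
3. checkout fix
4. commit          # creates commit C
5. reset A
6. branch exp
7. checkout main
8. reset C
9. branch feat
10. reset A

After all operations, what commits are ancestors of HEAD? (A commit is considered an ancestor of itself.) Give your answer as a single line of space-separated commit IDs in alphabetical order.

After op 1 (commit): HEAD=main@B [main=B]
After op 2 (branch): HEAD=main@B [fix=B main=B]
After op 3 (checkout): HEAD=fix@B [fix=B main=B]
After op 4 (commit): HEAD=fix@C [fix=C main=B]
After op 5 (reset): HEAD=fix@A [fix=A main=B]
After op 6 (branch): HEAD=fix@A [exp=A fix=A main=B]
After op 7 (checkout): HEAD=main@B [exp=A fix=A main=B]
After op 8 (reset): HEAD=main@C [exp=A fix=A main=C]
After op 9 (branch): HEAD=main@C [exp=A feat=C fix=A main=C]
After op 10 (reset): HEAD=main@A [exp=A feat=C fix=A main=A]

Answer: A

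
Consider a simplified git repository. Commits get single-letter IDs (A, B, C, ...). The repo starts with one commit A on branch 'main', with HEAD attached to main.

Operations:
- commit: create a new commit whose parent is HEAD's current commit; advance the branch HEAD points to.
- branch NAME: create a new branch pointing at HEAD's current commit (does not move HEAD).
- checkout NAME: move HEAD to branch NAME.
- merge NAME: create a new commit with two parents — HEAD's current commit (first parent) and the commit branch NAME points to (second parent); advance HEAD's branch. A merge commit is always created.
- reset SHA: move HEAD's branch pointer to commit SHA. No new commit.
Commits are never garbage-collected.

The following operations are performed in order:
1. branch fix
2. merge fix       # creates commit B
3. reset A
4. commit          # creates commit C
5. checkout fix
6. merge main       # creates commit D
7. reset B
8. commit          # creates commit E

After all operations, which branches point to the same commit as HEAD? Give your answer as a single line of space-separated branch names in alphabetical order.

After op 1 (branch): HEAD=main@A [fix=A main=A]
After op 2 (merge): HEAD=main@B [fix=A main=B]
After op 3 (reset): HEAD=main@A [fix=A main=A]
After op 4 (commit): HEAD=main@C [fix=A main=C]
After op 5 (checkout): HEAD=fix@A [fix=A main=C]
After op 6 (merge): HEAD=fix@D [fix=D main=C]
After op 7 (reset): HEAD=fix@B [fix=B main=C]
After op 8 (commit): HEAD=fix@E [fix=E main=C]

Answer: fix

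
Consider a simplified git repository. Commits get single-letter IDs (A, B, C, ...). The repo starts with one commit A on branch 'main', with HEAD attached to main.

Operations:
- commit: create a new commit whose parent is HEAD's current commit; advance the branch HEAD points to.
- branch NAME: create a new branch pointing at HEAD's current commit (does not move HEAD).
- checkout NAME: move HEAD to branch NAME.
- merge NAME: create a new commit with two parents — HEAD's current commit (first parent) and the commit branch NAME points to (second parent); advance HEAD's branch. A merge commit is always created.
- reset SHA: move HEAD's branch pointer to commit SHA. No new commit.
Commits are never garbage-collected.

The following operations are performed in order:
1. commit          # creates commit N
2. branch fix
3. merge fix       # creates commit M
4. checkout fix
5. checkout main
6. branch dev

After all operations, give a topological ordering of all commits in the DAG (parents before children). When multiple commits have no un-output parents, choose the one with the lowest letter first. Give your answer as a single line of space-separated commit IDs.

After op 1 (commit): HEAD=main@N [main=N]
After op 2 (branch): HEAD=main@N [fix=N main=N]
After op 3 (merge): HEAD=main@M [fix=N main=M]
After op 4 (checkout): HEAD=fix@N [fix=N main=M]
After op 5 (checkout): HEAD=main@M [fix=N main=M]
After op 6 (branch): HEAD=main@M [dev=M fix=N main=M]
commit A: parents=[]
commit M: parents=['N', 'N']
commit N: parents=['A']

Answer: A N M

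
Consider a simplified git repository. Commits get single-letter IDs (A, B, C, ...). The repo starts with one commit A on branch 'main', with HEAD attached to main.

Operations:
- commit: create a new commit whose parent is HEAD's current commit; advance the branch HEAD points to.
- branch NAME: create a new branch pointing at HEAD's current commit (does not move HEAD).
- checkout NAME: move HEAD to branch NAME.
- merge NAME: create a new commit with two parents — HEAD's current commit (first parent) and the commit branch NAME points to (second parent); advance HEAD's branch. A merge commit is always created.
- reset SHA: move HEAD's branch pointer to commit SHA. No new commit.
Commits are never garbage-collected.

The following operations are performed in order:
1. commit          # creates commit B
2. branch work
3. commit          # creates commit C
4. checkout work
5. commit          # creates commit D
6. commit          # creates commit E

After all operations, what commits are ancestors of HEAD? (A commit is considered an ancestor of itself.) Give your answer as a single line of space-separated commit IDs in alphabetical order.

Answer: A B D E

Derivation:
After op 1 (commit): HEAD=main@B [main=B]
After op 2 (branch): HEAD=main@B [main=B work=B]
After op 3 (commit): HEAD=main@C [main=C work=B]
After op 4 (checkout): HEAD=work@B [main=C work=B]
After op 5 (commit): HEAD=work@D [main=C work=D]
After op 6 (commit): HEAD=work@E [main=C work=E]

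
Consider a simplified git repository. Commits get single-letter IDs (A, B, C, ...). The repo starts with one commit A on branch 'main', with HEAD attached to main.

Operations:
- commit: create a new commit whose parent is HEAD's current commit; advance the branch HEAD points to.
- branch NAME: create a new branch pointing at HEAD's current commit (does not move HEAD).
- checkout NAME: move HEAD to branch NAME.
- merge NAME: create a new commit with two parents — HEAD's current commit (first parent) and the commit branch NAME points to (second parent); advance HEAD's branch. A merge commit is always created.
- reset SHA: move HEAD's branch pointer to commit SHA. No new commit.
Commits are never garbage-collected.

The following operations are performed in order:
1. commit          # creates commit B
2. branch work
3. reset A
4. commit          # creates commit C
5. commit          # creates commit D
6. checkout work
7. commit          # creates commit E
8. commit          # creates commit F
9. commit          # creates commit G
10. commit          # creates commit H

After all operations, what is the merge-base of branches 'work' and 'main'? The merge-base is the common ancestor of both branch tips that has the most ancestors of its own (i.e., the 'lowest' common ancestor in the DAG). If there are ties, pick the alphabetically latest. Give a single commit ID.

After op 1 (commit): HEAD=main@B [main=B]
After op 2 (branch): HEAD=main@B [main=B work=B]
After op 3 (reset): HEAD=main@A [main=A work=B]
After op 4 (commit): HEAD=main@C [main=C work=B]
After op 5 (commit): HEAD=main@D [main=D work=B]
After op 6 (checkout): HEAD=work@B [main=D work=B]
After op 7 (commit): HEAD=work@E [main=D work=E]
After op 8 (commit): HEAD=work@F [main=D work=F]
After op 9 (commit): HEAD=work@G [main=D work=G]
After op 10 (commit): HEAD=work@H [main=D work=H]
ancestors(work=H): ['A', 'B', 'E', 'F', 'G', 'H']
ancestors(main=D): ['A', 'C', 'D']
common: ['A']

Answer: A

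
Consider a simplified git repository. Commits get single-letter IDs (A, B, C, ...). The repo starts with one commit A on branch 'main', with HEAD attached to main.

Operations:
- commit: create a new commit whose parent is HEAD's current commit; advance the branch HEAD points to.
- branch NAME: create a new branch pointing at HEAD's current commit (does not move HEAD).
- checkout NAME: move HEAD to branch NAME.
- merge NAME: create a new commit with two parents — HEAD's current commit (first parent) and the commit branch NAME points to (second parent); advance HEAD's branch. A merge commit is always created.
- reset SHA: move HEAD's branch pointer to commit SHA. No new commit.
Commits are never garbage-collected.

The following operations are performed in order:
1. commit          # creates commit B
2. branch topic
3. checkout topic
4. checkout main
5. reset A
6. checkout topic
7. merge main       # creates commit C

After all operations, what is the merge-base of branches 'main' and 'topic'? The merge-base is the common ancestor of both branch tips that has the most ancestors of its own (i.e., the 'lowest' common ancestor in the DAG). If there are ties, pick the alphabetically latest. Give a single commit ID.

Answer: A

Derivation:
After op 1 (commit): HEAD=main@B [main=B]
After op 2 (branch): HEAD=main@B [main=B topic=B]
After op 3 (checkout): HEAD=topic@B [main=B topic=B]
After op 4 (checkout): HEAD=main@B [main=B topic=B]
After op 5 (reset): HEAD=main@A [main=A topic=B]
After op 6 (checkout): HEAD=topic@B [main=A topic=B]
After op 7 (merge): HEAD=topic@C [main=A topic=C]
ancestors(main=A): ['A']
ancestors(topic=C): ['A', 'B', 'C']
common: ['A']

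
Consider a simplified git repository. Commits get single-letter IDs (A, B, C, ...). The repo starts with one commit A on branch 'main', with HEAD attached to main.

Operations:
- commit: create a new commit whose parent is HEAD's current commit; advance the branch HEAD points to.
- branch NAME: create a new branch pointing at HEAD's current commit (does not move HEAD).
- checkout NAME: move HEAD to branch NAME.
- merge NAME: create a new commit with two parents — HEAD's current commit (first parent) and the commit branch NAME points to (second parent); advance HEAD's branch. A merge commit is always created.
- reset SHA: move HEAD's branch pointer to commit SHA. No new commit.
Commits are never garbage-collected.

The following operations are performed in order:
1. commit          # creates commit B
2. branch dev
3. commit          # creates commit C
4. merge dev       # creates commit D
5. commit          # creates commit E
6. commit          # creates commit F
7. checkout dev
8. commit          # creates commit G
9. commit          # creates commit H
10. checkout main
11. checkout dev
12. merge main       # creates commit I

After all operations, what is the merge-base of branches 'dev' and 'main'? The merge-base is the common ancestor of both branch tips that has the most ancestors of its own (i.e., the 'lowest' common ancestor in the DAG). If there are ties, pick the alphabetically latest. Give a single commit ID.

After op 1 (commit): HEAD=main@B [main=B]
After op 2 (branch): HEAD=main@B [dev=B main=B]
After op 3 (commit): HEAD=main@C [dev=B main=C]
After op 4 (merge): HEAD=main@D [dev=B main=D]
After op 5 (commit): HEAD=main@E [dev=B main=E]
After op 6 (commit): HEAD=main@F [dev=B main=F]
After op 7 (checkout): HEAD=dev@B [dev=B main=F]
After op 8 (commit): HEAD=dev@G [dev=G main=F]
After op 9 (commit): HEAD=dev@H [dev=H main=F]
After op 10 (checkout): HEAD=main@F [dev=H main=F]
After op 11 (checkout): HEAD=dev@H [dev=H main=F]
After op 12 (merge): HEAD=dev@I [dev=I main=F]
ancestors(dev=I): ['A', 'B', 'C', 'D', 'E', 'F', 'G', 'H', 'I']
ancestors(main=F): ['A', 'B', 'C', 'D', 'E', 'F']
common: ['A', 'B', 'C', 'D', 'E', 'F']

Answer: F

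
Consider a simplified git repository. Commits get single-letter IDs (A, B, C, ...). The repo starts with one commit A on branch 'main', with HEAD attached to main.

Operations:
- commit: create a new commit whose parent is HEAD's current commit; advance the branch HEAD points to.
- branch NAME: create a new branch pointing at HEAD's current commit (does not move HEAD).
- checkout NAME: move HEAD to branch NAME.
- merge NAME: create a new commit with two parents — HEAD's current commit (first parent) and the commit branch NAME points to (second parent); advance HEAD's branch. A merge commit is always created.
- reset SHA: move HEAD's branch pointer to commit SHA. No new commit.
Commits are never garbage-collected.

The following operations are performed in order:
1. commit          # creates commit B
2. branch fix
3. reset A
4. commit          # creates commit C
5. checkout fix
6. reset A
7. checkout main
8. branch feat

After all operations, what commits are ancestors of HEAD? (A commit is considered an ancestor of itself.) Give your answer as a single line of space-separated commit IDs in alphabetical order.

After op 1 (commit): HEAD=main@B [main=B]
After op 2 (branch): HEAD=main@B [fix=B main=B]
After op 3 (reset): HEAD=main@A [fix=B main=A]
After op 4 (commit): HEAD=main@C [fix=B main=C]
After op 5 (checkout): HEAD=fix@B [fix=B main=C]
After op 6 (reset): HEAD=fix@A [fix=A main=C]
After op 7 (checkout): HEAD=main@C [fix=A main=C]
After op 8 (branch): HEAD=main@C [feat=C fix=A main=C]

Answer: A C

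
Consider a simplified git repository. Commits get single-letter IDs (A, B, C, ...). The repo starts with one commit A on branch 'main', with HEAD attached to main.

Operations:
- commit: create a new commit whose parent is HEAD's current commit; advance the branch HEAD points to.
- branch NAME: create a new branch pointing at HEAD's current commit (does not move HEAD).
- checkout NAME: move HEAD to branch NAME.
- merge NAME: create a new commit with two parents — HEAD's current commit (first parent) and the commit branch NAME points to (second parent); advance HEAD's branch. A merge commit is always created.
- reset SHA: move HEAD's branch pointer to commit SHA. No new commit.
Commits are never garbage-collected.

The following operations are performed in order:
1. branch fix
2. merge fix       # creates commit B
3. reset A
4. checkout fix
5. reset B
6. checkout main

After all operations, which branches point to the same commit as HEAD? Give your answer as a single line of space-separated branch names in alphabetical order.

After op 1 (branch): HEAD=main@A [fix=A main=A]
After op 2 (merge): HEAD=main@B [fix=A main=B]
After op 3 (reset): HEAD=main@A [fix=A main=A]
After op 4 (checkout): HEAD=fix@A [fix=A main=A]
After op 5 (reset): HEAD=fix@B [fix=B main=A]
After op 6 (checkout): HEAD=main@A [fix=B main=A]

Answer: main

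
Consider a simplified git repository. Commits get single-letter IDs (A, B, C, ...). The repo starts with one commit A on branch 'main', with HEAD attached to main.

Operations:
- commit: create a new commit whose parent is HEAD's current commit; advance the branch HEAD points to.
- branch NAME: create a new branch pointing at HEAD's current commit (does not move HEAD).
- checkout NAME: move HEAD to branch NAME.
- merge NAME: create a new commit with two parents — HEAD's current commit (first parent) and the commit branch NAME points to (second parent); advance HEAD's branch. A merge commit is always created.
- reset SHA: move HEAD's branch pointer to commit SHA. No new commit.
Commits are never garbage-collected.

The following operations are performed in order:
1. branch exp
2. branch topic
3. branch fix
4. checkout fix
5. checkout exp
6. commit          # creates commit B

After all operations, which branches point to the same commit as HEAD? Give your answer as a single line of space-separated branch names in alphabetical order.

Answer: exp

Derivation:
After op 1 (branch): HEAD=main@A [exp=A main=A]
After op 2 (branch): HEAD=main@A [exp=A main=A topic=A]
After op 3 (branch): HEAD=main@A [exp=A fix=A main=A topic=A]
After op 4 (checkout): HEAD=fix@A [exp=A fix=A main=A topic=A]
After op 5 (checkout): HEAD=exp@A [exp=A fix=A main=A topic=A]
After op 6 (commit): HEAD=exp@B [exp=B fix=A main=A topic=A]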